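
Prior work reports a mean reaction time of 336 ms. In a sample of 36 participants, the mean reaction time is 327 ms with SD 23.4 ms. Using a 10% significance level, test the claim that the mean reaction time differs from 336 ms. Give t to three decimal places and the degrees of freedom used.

t = -2.308, df = 35

H0: μ = 336; H1: μ ≠ 336 (one-sample t-test, two-sided).
t = (x̄ − μ₀)/(s/√n) = (327 − 336)/(23.4/√36) = -2.308
df = n − 1 = 35
Two-sided p-value ≈ 0.027
Since p ≈ 0.027 < α = 0.1, reject H0; the evidence is statistically significant.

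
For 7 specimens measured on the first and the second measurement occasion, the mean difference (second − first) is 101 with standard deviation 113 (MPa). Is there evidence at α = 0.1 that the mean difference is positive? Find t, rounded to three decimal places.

2.365

H0: μ_d = 0; H1: μ_d > 0 (paired t-test on the differences, right-tailed).
t = d̄/(s_d/√n) = 101/(113/√7) = 2.365
df = n − 1 = 6
p-value = P(T ≥ 2.365) ≈ 0.0280
Since p ≈ 0.0280 < α = 0.1, reject H0; the evidence is statistically significant.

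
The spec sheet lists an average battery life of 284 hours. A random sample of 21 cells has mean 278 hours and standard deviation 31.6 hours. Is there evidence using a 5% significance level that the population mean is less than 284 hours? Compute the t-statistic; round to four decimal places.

-0.8701

H0: μ = 284; H1: μ < 284 (one-sample t-test, left-tailed).
t = (x̄ − μ₀)/(s/√n) = (278 − 284)/(31.6/√21) = -0.8701
df = n − 1 = 20
p-value = P(T ≤ -0.8701) ≈ 0.1973
Since p ≈ 0.1973 > α = 0.05, fail to reject H0; the evidence is not statistically significant.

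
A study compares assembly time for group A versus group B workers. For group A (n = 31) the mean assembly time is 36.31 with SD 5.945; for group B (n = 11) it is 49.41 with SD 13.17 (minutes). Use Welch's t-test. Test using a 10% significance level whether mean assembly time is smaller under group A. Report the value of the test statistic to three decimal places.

-3.186

Let group 1 = group A, group 2 = group B. H0: μ_1 = μ_2; H1: μ_1 < μ_2 (Welch's two-sample t-test, left-tailed).
t = (x̄_1 − x̄_2)/√(s_1²/n_1 + s_2²/n_2) = (36.31 − 49.41)/√(5.945²/31 + 13.17²/11) = -3.186
Welch–Satterthwaite df ≈ 11.48
p-value = P(T ≤ -3.186) ≈ 0.0041
Since p ≈ 0.0041 < α = 0.1, reject H0; the evidence is statistically significant.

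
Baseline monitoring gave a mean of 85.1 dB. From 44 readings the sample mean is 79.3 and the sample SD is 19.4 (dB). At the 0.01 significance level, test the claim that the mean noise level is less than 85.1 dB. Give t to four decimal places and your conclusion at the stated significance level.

t = -1.9831; fail to reject H0

H0: μ = 85.1; H1: μ < 85.1 (one-sample t-test, left-tailed).
t = (x̄ − μ₀)/(s/√n) = (79.3 − 85.1)/(19.4/√44) = -1.9831
df = n − 1 = 43
p-value = P(T ≤ -1.9831) ≈ 0.027
Since p ≈ 0.027 > α = 0.01, fail to reject H0; the evidence is not statistically significant.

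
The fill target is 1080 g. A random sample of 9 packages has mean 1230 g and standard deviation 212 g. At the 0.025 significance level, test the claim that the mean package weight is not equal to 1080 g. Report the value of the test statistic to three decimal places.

2.123

H0: μ = 1080; H1: μ ≠ 1080 (one-sample t-test, two-sided).
t = (x̄ − μ₀)/(s/√n) = (1230 − 1080)/(212/√9) = 2.123
df = n − 1 = 8
Two-sided p-value ≈ 0.0666
Since p ≈ 0.0666 > α = 0.025, fail to reject H0; the evidence is not statistically significant.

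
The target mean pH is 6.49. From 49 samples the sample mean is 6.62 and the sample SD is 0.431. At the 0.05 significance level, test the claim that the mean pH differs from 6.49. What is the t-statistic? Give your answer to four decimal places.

2.1114

H0: μ = 6.49; H1: μ ≠ 6.49 (one-sample t-test, two-sided).
t = (x̄ − μ₀)/(s/√n) = (6.62 − 6.49)/(0.431/√49) = 2.1114
df = n − 1 = 48
Two-sided p-value ≈ 0.0400
Since p ≈ 0.0400 < α = 0.05, reject H0; the evidence is statistically significant.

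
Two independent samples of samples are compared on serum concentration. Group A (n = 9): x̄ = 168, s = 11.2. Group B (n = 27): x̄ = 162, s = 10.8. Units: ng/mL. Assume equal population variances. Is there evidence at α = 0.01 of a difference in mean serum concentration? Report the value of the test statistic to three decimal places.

1.431

Let group 1 = group A, group 2 = group B. H0: μ_1 = μ_2; H1: μ_1 ≠ μ_2 (two-sample pooled-variance t-test, two-sided).
s_p² = [(9−1)·11.2² + (27−1)·10.8²]/(9+27−2) = 118.711
t = (168 − 162)/√[118.711·(1/9 + 1/27)] = 1.431
df = n₁ + n₂ − 2 = 34
Two-sided p-value ≈ 0.1616
Since p ≈ 0.1616 > α = 0.01, fail to reject H0; the evidence is not statistically significant.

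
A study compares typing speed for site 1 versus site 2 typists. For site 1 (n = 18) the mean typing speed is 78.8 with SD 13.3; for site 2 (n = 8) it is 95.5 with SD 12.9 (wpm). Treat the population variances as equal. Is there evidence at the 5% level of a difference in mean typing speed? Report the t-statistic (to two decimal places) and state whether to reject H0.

t = -2.98; reject H0

Let group 1 = site 1, group 2 = site 2. H0: μ_1 = μ_2; H1: μ_1 ≠ μ_2 (two-sample pooled-variance t-test, two-sided).
s_p² = [(18−1)·13.3² + (8−1)·12.9²]/(18+8−2) = 173.833
t = (78.8 − 95.5)/√[173.833·(1/18 + 1/8)] = -2.98
df = n₁ + n₂ − 2 = 24
Two-sided p-value ≈ 0.006
Since p ≈ 0.006 < α = 0.05, reject H0; the evidence is statistically significant.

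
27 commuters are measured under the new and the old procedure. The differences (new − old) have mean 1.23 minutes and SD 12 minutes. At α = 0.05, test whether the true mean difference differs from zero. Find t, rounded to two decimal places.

0.53

H0: μ_d = 0; H1: μ_d ≠ 0 (paired t-test on the differences, two-sided).
t = d̄/(s_d/√n) = 1.23/(12/√27) = 0.53
df = n − 1 = 26
Two-sided p-value ≈ 0.599
Since p ≈ 0.599 > α = 0.05, fail to reject H0; the data do not provide sufficient evidence against H0.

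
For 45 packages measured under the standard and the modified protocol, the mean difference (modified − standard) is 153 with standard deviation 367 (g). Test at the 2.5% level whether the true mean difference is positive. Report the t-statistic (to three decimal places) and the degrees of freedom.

t = 2.797, df = 44

H0: μ_d = 0; H1: μ_d > 0 (paired t-test on the differences, right-tailed).
t = d̄/(s_d/√n) = 153/(367/√45) = 2.797
df = n − 1 = 44
p-value = P(T ≥ 2.797) ≈ 0.004
Since p ≈ 0.004 < α = 0.025, reject H0; the evidence is statistically significant.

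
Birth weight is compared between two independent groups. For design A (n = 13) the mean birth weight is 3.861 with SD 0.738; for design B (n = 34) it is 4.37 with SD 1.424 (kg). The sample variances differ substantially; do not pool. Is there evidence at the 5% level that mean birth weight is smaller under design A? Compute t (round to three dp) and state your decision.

Let group 1 = design A, group 2 = design B. H0: μ_1 = μ_2; H1: μ_1 < μ_2 (Welch's two-sample t-test, left-tailed).
t = (x̄_1 − x̄_2)/√(s_1²/n_1 + s_2²/n_2) = (3.861 − 4.37)/√(0.738²/13 + 1.424²/34) = -1.597
Welch–Satterthwaite df ≈ 40.58
p-value = P(T ≤ -1.597) ≈ 0.059
Since p ≈ 0.059 > α = 0.05, fail to reject H0; the evidence is not statistically significant.

t = -1.597; fail to reject H0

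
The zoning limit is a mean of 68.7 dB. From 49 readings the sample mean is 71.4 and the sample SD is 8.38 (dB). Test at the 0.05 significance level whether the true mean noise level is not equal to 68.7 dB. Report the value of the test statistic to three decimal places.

H0: μ = 68.7; H1: μ ≠ 68.7 (one-sample t-test, two-sided).
t = (x̄ − μ₀)/(s/√n) = (71.4 − 68.7)/(8.38/√49) = 2.255
df = n − 1 = 48
Two-sided p-value ≈ 0.0287
Since p ≈ 0.0287 < α = 0.05, reject H0; the evidence is statistically significant.

2.255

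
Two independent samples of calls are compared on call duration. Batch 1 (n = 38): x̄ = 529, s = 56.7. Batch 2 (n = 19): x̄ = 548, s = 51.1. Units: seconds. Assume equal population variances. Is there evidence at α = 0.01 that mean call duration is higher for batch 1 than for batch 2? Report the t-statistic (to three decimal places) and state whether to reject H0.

t = -1.231; fail to reject H0

Let group 1 = batch 1, group 2 = batch 2. H0: μ_1 = μ_2; H1: μ_1 > μ_2 (two-sample pooled-variance t-test, right-tailed).
s_p² = [(38−1)·56.7² + (19−1)·51.1²]/(38+19−2) = 3017.32
t = (529 − 548)/√[3017.32·(1/38 + 1/19)] = -1.231
df = n₁ + n₂ − 2 = 55
p-value = P(T ≥ -1.231) ≈ 0.8882
Since p ≈ 0.8882 > α = 0.01, fail to reject H0; the data do not provide sufficient evidence against H0.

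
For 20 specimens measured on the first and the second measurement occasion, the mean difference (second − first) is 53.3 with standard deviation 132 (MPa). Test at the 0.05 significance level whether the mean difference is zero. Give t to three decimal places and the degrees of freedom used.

t = 1.806, df = 19

H0: μ_d = 0; H1: μ_d ≠ 0 (paired t-test on the differences, two-sided).
t = d̄/(s_d/√n) = 53.3/(132/√20) = 1.806
df = n − 1 = 19
Two-sided p-value ≈ 0.087
Since p ≈ 0.087 > α = 0.05, fail to reject H0; the evidence is not statistically significant.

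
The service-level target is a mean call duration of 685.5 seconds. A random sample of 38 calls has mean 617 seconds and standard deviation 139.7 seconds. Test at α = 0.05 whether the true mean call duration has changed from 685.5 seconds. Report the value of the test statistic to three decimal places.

H0: μ = 685.5; H1: μ ≠ 685.5 (one-sample t-test, two-sided).
t = (x̄ − μ₀)/(s/√n) = (617 − 685.5)/(139.7/√38) = -3.023
df = n − 1 = 37
Two-sided p-value ≈ 0.005
Since p ≈ 0.005 < α = 0.05, reject H0; the evidence is statistically significant.

-3.023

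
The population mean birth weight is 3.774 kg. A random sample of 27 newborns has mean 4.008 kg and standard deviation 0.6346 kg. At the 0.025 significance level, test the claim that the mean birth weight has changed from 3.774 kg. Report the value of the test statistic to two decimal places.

1.92

H0: μ = 3.774; H1: μ ≠ 3.774 (one-sample t-test, two-sided).
t = (x̄ − μ₀)/(s/√n) = (4.008 − 3.774)/(0.6346/√27) = 1.92
df = n − 1 = 26
Two-sided p-value ≈ 0.066
Since p ≈ 0.066 > α = 0.025, fail to reject H0; the evidence is not statistically significant.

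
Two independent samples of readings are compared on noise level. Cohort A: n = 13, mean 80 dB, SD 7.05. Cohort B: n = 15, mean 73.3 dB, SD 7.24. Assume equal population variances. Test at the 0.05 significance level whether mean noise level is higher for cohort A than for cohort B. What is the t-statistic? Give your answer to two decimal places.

Let group 1 = cohort A, group 2 = cohort B. H0: μ_1 = μ_2; H1: μ_1 > μ_2 (two-sample pooled-variance t-test, right-tailed).
s_p² = [(13−1)·7.05² + (15−1)·7.24²]/(13+15−2) = 51.1645
t = (80 − 73.3)/√[51.1645·(1/13 + 1/15)] = 2.47
df = n₁ + n₂ − 2 = 26
p-value = P(T ≥ 2.47) ≈ 0.0102
Since p ≈ 0.0102 < α = 0.05, reject H0; the evidence is statistically significant.

2.47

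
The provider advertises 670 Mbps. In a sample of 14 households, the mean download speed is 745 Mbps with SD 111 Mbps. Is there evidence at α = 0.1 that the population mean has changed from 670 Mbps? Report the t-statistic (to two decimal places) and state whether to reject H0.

t = 2.53; reject H0

H0: μ = 670; H1: μ ≠ 670 (one-sample t-test, two-sided).
t = (x̄ − μ₀)/(s/√n) = (745 − 670)/(111/√14) = 2.53
df = n − 1 = 13
Two-sided p-value ≈ 0.025
Since p ≈ 0.025 < α = 0.1, reject H0; the data support H1.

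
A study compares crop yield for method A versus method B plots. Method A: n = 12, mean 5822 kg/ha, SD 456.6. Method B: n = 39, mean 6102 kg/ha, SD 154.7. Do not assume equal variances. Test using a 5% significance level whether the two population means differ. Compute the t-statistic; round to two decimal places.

-2.09

Let group 1 = method A, group 2 = method B. H0: μ_1 = μ_2; H1: μ_1 ≠ μ_2 (Welch's two-sample t-test, two-sided).
t = (x̄_1 − x̄_2)/√(s_1²/n_1 + s_2²/n_2) = (5822 − 6102)/√(456.6²/12 + 154.7²/39) = -2.09
Welch–Satterthwaite df ≈ 11.79
Two-sided p-value ≈ 0.0592
Since p ≈ 0.0592 > α = 0.05, fail to reject H0; the evidence is not statistically significant.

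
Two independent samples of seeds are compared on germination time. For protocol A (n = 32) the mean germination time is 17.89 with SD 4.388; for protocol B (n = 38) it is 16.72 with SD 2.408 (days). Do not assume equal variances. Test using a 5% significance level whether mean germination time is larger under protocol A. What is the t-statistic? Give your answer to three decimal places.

Let group 1 = protocol A, group 2 = protocol B. H0: μ_1 = μ_2; H1: μ_1 > μ_2 (Welch's two-sample t-test, right-tailed).
t = (x̄_1 − x̄_2)/√(s_1²/n_1 + s_2²/n_2) = (17.89 − 16.72)/√(4.388²/32 + 2.408²/38) = 1.347
Welch–Satterthwaite df ≈ 46.23
p-value = P(T ≥ 1.347) ≈ 0.092
Since p ≈ 0.092 > α = 0.05, fail to reject H0; the data do not provide sufficient evidence against H0.

1.347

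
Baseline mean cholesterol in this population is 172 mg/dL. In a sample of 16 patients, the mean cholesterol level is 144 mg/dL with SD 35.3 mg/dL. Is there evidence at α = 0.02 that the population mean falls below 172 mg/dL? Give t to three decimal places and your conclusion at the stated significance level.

t = -3.173; reject H0

H0: μ = 172; H1: μ < 172 (one-sample t-test, left-tailed).
t = (x̄ − μ₀)/(s/√n) = (144 − 172)/(35.3/√16) = -3.173
df = n − 1 = 15
p-value = P(T ≤ -3.173) ≈ 0.0032
Since p ≈ 0.0032 < α = 0.02, reject H0; the data support H1.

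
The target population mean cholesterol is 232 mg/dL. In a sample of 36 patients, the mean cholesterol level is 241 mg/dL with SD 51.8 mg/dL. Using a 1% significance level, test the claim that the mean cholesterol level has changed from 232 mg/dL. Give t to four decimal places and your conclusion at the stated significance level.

t = 1.0425; fail to reject H0

H0: μ = 232; H1: μ ≠ 232 (one-sample t-test, two-sided).
t = (x̄ − μ₀)/(s/√n) = (241 − 232)/(51.8/√36) = 1.0425
df = n − 1 = 35
Two-sided p-value ≈ 0.3043
Since p ≈ 0.3043 > α = 0.01, fail to reject H0; the data do not provide sufficient evidence against H0.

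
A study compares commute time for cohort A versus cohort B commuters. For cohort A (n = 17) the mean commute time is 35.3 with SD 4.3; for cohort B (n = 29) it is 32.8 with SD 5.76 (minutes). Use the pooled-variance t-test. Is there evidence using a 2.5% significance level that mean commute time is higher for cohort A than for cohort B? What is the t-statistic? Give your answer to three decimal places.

1.551

Let group 1 = cohort A, group 2 = cohort B. H0: μ_1 = μ_2; H1: μ_1 > μ_2 (two-sample pooled-variance t-test, right-tailed).
s_p² = [(17−1)·4.3² + (29−1)·5.76²]/(17+29−2) = 27.8367
t = (35.3 − 32.8)/√[27.8367·(1/17 + 1/29)] = 1.551
df = n₁ + n₂ − 2 = 44
p-value = P(T ≥ 1.551) ≈ 0.0640
Since p ≈ 0.0640 > α = 0.025, fail to reject H0; the data do not provide sufficient evidence against H0.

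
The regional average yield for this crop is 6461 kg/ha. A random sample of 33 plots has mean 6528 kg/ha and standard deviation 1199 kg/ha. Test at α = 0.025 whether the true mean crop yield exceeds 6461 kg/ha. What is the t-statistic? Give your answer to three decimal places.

H0: μ = 6461; H1: μ > 6461 (one-sample t-test, right-tailed).
t = (x̄ − μ₀)/(s/√n) = (6528 − 6461)/(1199/√33) = 0.321
df = n − 1 = 32
p-value = P(T ≥ 0.321) ≈ 0.375
Since p ≈ 0.375 > α = 0.025, fail to reject H0; the evidence is not statistically significant.

0.321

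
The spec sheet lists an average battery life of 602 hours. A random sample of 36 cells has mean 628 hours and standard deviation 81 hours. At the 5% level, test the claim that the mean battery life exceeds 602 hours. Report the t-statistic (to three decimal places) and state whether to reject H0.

t = 1.926; reject H0

H0: μ = 602; H1: μ > 602 (one-sample t-test, right-tailed).
t = (x̄ − μ₀)/(s/√n) = (628 − 602)/(81/√36) = 1.926
df = n − 1 = 35
p-value = P(T ≥ 1.926) ≈ 0.031
Since p ≈ 0.031 < α = 0.05, reject H0; the data support H1.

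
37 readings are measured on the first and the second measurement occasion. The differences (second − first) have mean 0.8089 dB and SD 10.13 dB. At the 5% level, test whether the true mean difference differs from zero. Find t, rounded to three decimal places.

0.486

H0: μ_d = 0; H1: μ_d ≠ 0 (paired t-test on the differences, two-sided).
t = d̄/(s_d/√n) = 0.8089/(10.13/√37) = 0.486
df = n − 1 = 36
Two-sided p-value ≈ 0.630
Since p ≈ 0.630 > α = 0.05, fail to reject H0; the data do not provide sufficient evidence against H0.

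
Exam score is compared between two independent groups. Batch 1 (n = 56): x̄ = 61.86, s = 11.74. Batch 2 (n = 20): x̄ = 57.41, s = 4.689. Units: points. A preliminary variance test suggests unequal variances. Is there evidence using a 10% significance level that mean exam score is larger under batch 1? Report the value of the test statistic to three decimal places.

Let group 1 = batch 1, group 2 = batch 2. H0: μ_1 = μ_2; H1: μ_1 > μ_2 (Welch's two-sample t-test, right-tailed).
t = (x̄_1 − x̄_2)/√(s_1²/n_1 + s_2²/n_2) = (61.86 − 57.41)/√(11.74²/56 + 4.689²/20) = 2.358
Welch–Satterthwaite df ≈ 72.97
p-value = P(T ≥ 2.358) ≈ 0.011
Since p ≈ 0.011 < α = 0.1, reject H0; the evidence is statistically significant.

2.358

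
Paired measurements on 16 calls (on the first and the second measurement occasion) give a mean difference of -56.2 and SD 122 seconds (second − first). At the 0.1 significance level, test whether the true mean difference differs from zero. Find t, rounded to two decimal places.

H0: μ_d = 0; H1: μ_d ≠ 0 (paired t-test on the differences, two-sided).
t = d̄/(s_d/√n) = -56.2/(122/√16) = -1.84
df = n − 1 = 15
Two-sided p-value ≈ 0.085
Since p ≈ 0.085 < α = 0.1, reject H0; the evidence is statistically significant.

-1.84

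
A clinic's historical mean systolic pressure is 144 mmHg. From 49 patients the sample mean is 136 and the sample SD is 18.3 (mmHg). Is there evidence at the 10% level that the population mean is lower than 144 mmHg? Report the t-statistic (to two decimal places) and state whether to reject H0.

H0: μ = 144; H1: μ < 144 (one-sample t-test, left-tailed).
t = (x̄ − μ₀)/(s/√n) = (136 − 144)/(18.3/√49) = -3.06
df = n − 1 = 48
p-value = P(T ≤ -3.06) ≈ 0.0018
Since p ≈ 0.0018 < α = 0.1, reject H0; the data support H1.

t = -3.06; reject H0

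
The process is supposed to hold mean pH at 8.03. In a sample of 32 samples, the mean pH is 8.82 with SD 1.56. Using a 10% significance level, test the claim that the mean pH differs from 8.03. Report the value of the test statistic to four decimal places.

H0: μ = 8.03; H1: μ ≠ 8.03 (one-sample t-test, two-sided).
t = (x̄ − μ₀)/(s/√n) = (8.82 − 8.03)/(1.56/√32) = 2.8647
df = n − 1 = 31
Two-sided p-value ≈ 0.007
Since p ≈ 0.007 < α = 0.1, reject H0; the evidence is statistically significant.

2.8647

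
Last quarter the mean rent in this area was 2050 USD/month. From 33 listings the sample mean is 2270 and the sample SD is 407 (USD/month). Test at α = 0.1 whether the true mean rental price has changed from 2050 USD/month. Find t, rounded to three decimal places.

3.105

H0: μ = 2050; H1: μ ≠ 2050 (one-sample t-test, two-sided).
t = (x̄ − μ₀)/(s/√n) = (2270 − 2050)/(407/√33) = 3.105
df = n − 1 = 32
Two-sided p-value ≈ 0.0040
Since p ≈ 0.0040 < α = 0.1, reject H0; the evidence is statistically significant.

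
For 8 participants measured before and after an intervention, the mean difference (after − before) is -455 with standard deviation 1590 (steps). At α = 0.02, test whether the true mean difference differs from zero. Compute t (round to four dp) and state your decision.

H0: μ_d = 0; H1: μ_d ≠ 0 (paired t-test on the differences, two-sided).
t = d̄/(s_d/√n) = -455/(1590/√8) = -0.8094
df = n − 1 = 7
Two-sided p-value ≈ 0.4449
Since p ≈ 0.4449 > α = 0.02, fail to reject H0; the data do not provide sufficient evidence against H0.

t = -0.8094; fail to reject H0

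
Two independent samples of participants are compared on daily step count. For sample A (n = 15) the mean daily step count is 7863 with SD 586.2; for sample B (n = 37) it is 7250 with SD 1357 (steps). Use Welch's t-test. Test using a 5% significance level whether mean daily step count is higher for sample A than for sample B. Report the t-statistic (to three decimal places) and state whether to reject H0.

Let group 1 = sample A, group 2 = sample B. H0: μ_1 = μ_2; H1: μ_1 > μ_2 (Welch's two-sample t-test, right-tailed).
t = (x̄_1 − x̄_2)/√(s_1²/n_1 + s_2²/n_2) = (7863 − 7250)/√(586.2²/15 + 1357²/37) = 2.274
Welch–Satterthwaite df ≈ 49.69
p-value = P(T ≥ 2.274) ≈ 0.0137
Since p ≈ 0.0137 < α = 0.05, reject H0; the data support H1.

t = 2.274; reject H0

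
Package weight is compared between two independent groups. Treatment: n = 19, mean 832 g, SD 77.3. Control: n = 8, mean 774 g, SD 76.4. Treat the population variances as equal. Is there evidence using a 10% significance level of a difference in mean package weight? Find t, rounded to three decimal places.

Let group 1 = treatment, group 2 = control. H0: μ_1 = μ_2; H1: μ_1 ≠ μ_2 (two-sample pooled-variance t-test, two-sided).
s_p² = [(19−1)·77.3² + (8−1)·76.4²]/(19+8−2) = 5936.56
t = (832 − 774)/√[5936.56·(1/19 + 1/8)] = 1.786
df = n₁ + n₂ − 2 = 25
Two-sided p-value ≈ 0.086
Since p ≈ 0.086 < α = 0.1, reject H0; the evidence is statistically significant.

1.786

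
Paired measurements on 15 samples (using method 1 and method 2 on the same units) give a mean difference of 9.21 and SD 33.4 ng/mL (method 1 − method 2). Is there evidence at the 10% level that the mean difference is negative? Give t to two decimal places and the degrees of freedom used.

t = 1.07, df = 14

H0: μ_d = 0; H1: μ_d < 0 (paired t-test on the differences, left-tailed).
t = d̄/(s_d/√n) = 9.21/(33.4/√15) = 1.07
df = n − 1 = 14
p-value = P(T ≤ 1.07) ≈ 0.8482
Since p ≈ 0.8482 > α = 0.1, fail to reject H0; the data do not provide sufficient evidence against H0.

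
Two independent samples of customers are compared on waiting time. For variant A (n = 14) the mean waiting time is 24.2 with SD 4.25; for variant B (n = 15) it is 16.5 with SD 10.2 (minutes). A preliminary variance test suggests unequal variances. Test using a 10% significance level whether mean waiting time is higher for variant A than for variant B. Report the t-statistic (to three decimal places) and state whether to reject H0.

t = 2.685; reject H0

Let group 1 = variant A, group 2 = variant B. H0: μ_1 = μ_2; H1: μ_1 > μ_2 (Welch's two-sample t-test, right-tailed).
t = (x̄_1 − x̄_2)/√(s_1²/n_1 + s_2²/n_2) = (24.2 − 16.5)/√(4.25²/14 + 10.2²/15) = 2.685
Welch–Satterthwaite df ≈ 18.99
p-value = P(T ≥ 2.685) ≈ 0.007
Since p ≈ 0.007 < α = 0.1, reject H0; the evidence is statistically significant.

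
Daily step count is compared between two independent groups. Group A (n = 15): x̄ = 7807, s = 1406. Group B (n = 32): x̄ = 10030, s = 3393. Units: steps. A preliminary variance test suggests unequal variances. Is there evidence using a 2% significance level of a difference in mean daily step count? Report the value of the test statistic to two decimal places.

Let group 1 = group A, group 2 = group B. H0: μ_1 = μ_2; H1: μ_1 ≠ μ_2 (Welch's two-sample t-test, two-sided).
t = (x̄_1 − x̄_2)/√(s_1²/n_1 + s_2²/n_2) = (7807 − 10030)/√(1406²/15 + 3393²/32) = -3.17
Welch–Satterthwaite df ≈ 44.62
Two-sided p-value ≈ 0.003
Since p ≈ 0.003 < α = 0.02, reject H0; the evidence is statistically significant.

-3.17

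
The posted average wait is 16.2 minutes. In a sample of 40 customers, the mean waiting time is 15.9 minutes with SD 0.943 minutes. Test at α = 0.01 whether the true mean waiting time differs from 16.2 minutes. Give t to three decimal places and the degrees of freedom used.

t = -2.012, df = 39

H0: μ = 16.2; H1: μ ≠ 16.2 (one-sample t-test, two-sided).
t = (x̄ − μ₀)/(s/√n) = (15.9 − 16.2)/(0.943/√40) = -2.012
df = n − 1 = 39
Two-sided p-value ≈ 0.0512
Since p ≈ 0.0512 > α = 0.01, fail to reject H0; the evidence is not statistically significant.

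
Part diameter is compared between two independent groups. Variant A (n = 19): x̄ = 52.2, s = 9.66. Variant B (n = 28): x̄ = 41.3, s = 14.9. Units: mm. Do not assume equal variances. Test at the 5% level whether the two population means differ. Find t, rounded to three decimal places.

Let group 1 = variant A, group 2 = variant B. H0: μ_1 = μ_2; H1: μ_1 ≠ μ_2 (Welch's two-sample t-test, two-sided).
t = (x̄_1 − x̄_2)/√(s_1²/n_1 + s_2²/n_2) = (52.2 − 41.3)/√(9.66²/19 + 14.9²/28) = 3.042
Welch–Satterthwaite df ≈ 44.94
Two-sided p-value ≈ 0.004
Since p ≈ 0.004 < α = 0.05, reject H0; the evidence is statistically significant.

3.042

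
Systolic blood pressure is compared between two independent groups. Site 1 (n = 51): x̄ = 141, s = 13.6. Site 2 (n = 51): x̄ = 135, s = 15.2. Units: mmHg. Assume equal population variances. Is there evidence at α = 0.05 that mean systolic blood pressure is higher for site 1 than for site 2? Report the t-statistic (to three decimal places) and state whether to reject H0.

Let group 1 = site 1, group 2 = site 2. H0: μ_1 = μ_2; H1: μ_1 > μ_2 (two-sample pooled-variance t-test, right-tailed).
s_p² = [(51−1)·13.6² + (51−1)·15.2²]/(51+51−2) = 208
t = (141 − 135)/√[208·(1/51 + 1/51)] = 2.101
df = n₁ + n₂ − 2 = 100
p-value = P(T ≥ 2.101) ≈ 0.0191
Since p ≈ 0.0191 < α = 0.05, reject H0; the evidence is statistically significant.

t = 2.101; reject H0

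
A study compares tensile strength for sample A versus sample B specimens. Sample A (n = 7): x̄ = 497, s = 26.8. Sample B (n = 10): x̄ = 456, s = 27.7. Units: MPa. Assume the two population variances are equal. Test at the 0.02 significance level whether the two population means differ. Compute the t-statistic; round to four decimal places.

Let group 1 = sample A, group 2 = sample B. H0: μ_1 = μ_2; H1: μ_1 ≠ μ_2 (two-sample pooled-variance t-test, two-sided).
s_p² = [(7−1)·26.8² + (10−1)·27.7²]/(7+10−2) = 747.67
t = (497 − 456)/√[747.67·(1/7 + 1/10)] = 3.0427
df = n₁ + n₂ − 2 = 15
Two-sided p-value ≈ 0.0082
Since p ≈ 0.0082 < α = 0.02, reject H0; the evidence is statistically significant.

3.0427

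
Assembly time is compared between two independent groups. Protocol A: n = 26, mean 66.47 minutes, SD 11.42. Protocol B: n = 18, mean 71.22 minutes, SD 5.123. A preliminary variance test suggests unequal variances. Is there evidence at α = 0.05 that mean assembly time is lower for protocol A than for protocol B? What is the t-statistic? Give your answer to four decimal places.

-1.8668

Let group 1 = protocol A, group 2 = protocol B. H0: μ_1 = μ_2; H1: μ_1 < μ_2 (Welch's two-sample t-test, left-tailed).
t = (x̄_1 − x̄_2)/√(s_1²/n_1 + s_2²/n_2) = (66.47 − 71.22)/√(11.42²/26 + 5.123²/18) = -1.8668
Welch–Satterthwaite df ≈ 37.04
p-value = P(T ≤ -1.8668) ≈ 0.0349
Since p ≈ 0.0349 < α = 0.05, reject H0; the data support H1.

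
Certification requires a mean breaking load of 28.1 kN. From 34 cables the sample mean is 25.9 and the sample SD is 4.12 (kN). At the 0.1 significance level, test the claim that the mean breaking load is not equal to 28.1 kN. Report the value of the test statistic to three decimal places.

H0: μ = 28.1; H1: μ ≠ 28.1 (one-sample t-test, two-sided).
t = (x̄ − μ₀)/(s/√n) = (25.9 − 28.1)/(4.12/√34) = -3.114
df = n − 1 = 33
Two-sided p-value ≈ 0.0038
Since p ≈ 0.0038 < α = 0.1, reject H0; the data support H1.

-3.114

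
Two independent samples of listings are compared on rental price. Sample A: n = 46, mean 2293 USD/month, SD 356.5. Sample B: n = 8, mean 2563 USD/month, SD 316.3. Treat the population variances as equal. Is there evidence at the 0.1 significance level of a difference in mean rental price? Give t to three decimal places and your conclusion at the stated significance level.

t = -2.006; reject H0

Let group 1 = sample A, group 2 = sample B. H0: μ_1 = μ_2; H1: μ_1 ≠ μ_2 (two-sample pooled-variance t-test, two-sided).
s_p² = [(46−1)·356.5² + (8−1)·316.3²]/(46+8−2) = 123451
t = (2293 − 2563)/√[123451·(1/46 + 1/8)] = -2.006
df = n₁ + n₂ − 2 = 52
Two-sided p-value ≈ 0.0501
Since p ≈ 0.0501 < α = 0.1, reject H0; the data support H1.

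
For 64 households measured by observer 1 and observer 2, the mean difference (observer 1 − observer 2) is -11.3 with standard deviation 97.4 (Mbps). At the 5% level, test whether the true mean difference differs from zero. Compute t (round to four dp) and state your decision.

t = -0.9281; fail to reject H0

H0: μ_d = 0; H1: μ_d ≠ 0 (paired t-test on the differences, two-sided).
t = d̄/(s_d/√n) = -11.3/(97.4/√64) = -0.9281
df = n − 1 = 63
Two-sided p-value ≈ 0.3569
Since p ≈ 0.3569 > α = 0.05, fail to reject H0; the evidence is not statistically significant.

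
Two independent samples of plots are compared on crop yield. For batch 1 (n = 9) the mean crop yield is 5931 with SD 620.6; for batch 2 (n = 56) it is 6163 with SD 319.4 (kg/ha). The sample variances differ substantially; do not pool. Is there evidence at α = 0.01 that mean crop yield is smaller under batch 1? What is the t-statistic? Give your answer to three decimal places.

Let group 1 = batch 1, group 2 = batch 2. H0: μ_1 = μ_2; H1: μ_1 < μ_2 (Welch's two-sample t-test, left-tailed).
t = (x̄_1 − x̄_2)/√(s_1²/n_1 + s_2²/n_2) = (5931 − 6163)/√(620.6²/9 + 319.4²/56) = -1.098
Welch–Satterthwaite df ≈ 8.69
p-value = P(T ≤ -1.098) ≈ 0.1508
Since p ≈ 0.1508 > α = 0.01, fail to reject H0; the evidence is not statistically significant.

-1.098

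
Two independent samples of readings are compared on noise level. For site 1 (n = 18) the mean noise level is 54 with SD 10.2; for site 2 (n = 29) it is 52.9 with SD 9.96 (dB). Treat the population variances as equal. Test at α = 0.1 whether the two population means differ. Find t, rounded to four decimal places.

Let group 1 = site 1, group 2 = site 2. H0: μ_1 = μ_2; H1: μ_1 ≠ μ_2 (two-sample pooled-variance t-test, two-sided).
s_p² = [(18−1)·10.2² + (29−1)·9.96²]/(18+29−2) = 101.029
t = (54 − 52.9)/√[101.029·(1/18 + 1/29)] = 0.3647
df = n₁ + n₂ − 2 = 45
Two-sided p-value ≈ 0.717
Since p ≈ 0.717 > α = 0.1, fail to reject H0; the evidence is not statistically significant.

0.3647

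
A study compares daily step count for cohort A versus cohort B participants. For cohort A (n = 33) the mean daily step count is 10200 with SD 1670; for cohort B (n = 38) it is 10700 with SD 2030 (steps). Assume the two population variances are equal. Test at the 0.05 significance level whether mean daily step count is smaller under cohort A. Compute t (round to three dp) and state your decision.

t = -1.123; fail to reject H0

Let group 1 = cohort A, group 2 = cohort B. H0: μ_1 = μ_2; H1: μ_1 < μ_2 (two-sample pooled-variance t-test, left-tailed).
s_p² = [(33−1)·1670² + (38−1)·2030²]/(33+38−2) = 3503160
t = (10200 − 10700)/√[3503160·(1/33 + 1/38)] = -1.123
df = n₁ + n₂ − 2 = 69
p-value = P(T ≤ -1.123) ≈ 0.1327
Since p ≈ 0.1327 > α = 0.05, fail to reject H0; the data do not provide sufficient evidence against H0.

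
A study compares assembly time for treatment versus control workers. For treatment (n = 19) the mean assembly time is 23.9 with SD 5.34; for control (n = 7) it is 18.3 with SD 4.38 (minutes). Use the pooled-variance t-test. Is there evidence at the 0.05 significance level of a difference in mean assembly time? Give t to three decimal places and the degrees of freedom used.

Let group 1 = treatment, group 2 = control. H0: μ_1 = μ_2; H1: μ_1 ≠ μ_2 (two-sample pooled-variance t-test, two-sided).
s_p² = [(19−1)·5.34² + (7−1)·4.38²]/(19+7−2) = 26.1828
t = (23.9 − 18.3)/√[26.1828·(1/19 + 1/7)] = 2.475
df = n₁ + n₂ − 2 = 24
Two-sided p-value ≈ 0.021
Since p ≈ 0.021 < α = 0.05, reject H0; the data support H1.

t = 2.475, df = 24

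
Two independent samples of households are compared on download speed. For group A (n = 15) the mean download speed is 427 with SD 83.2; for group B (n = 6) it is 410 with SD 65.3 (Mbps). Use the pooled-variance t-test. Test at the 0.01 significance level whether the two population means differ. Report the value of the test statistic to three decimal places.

0.446

Let group 1 = group A, group 2 = group B. H0: μ_1 = μ_2; H1: μ_1 ≠ μ_2 (two-sample pooled-variance t-test, two-sided).
s_p² = [(15−1)·83.2² + (6−1)·65.3²]/(15+6−2) = 6222.73
t = (427 − 410)/√[6222.73·(1/15 + 1/6)] = 0.446
df = n₁ + n₂ − 2 = 19
Two-sided p-value ≈ 0.661
Since p ≈ 0.661 > α = 0.01, fail to reject H0; the evidence is not statistically significant.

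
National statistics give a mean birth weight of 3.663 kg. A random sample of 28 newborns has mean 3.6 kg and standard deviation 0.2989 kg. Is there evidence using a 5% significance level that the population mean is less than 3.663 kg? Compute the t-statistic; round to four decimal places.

-1.1153

H0: μ = 3.663; H1: μ < 3.663 (one-sample t-test, left-tailed).
t = (x̄ − μ₀)/(s/√n) = (3.6 − 3.663)/(0.2989/√28) = -1.1153
df = n − 1 = 27
p-value = P(T ≤ -1.1153) ≈ 0.137
Since p ≈ 0.137 > α = 0.05, fail to reject H0; the data do not provide sufficient evidence against H0.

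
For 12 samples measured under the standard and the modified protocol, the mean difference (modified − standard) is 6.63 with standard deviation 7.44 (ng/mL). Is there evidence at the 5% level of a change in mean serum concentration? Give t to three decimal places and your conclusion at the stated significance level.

t = 3.087; reject H0

H0: μ_d = 0; H1: μ_d ≠ 0 (paired t-test on the differences, two-sided).
t = d̄/(s_d/√n) = 6.63/(7.44/√12) = 3.087
df = n − 1 = 11
Two-sided p-value ≈ 0.0103
Since p ≈ 0.0103 < α = 0.05, reject H0; the data support H1.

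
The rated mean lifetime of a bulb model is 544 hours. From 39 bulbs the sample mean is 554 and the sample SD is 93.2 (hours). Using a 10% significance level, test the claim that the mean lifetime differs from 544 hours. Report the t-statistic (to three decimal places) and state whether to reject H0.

H0: μ = 544; H1: μ ≠ 544 (one-sample t-test, two-sided).
t = (x̄ − μ₀)/(s/√n) = (554 − 544)/(93.2/√39) = 0.670
df = n − 1 = 38
Two-sided p-value ≈ 0.507
Since p ≈ 0.507 > α = 0.1, fail to reject H0; the data do not provide sufficient evidence against H0.

t = 0.670; fail to reject H0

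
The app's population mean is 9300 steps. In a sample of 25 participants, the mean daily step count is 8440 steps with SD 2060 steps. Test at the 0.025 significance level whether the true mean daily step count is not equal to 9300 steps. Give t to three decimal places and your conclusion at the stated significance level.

H0: μ = 9300; H1: μ ≠ 9300 (one-sample t-test, two-sided).
t = (x̄ − μ₀)/(s/√n) = (8440 − 9300)/(2060/√25) = -2.087
df = n − 1 = 24
Two-sided p-value ≈ 0.0476
Since p ≈ 0.0476 > α = 0.025, fail to reject H0; the evidence is not statistically significant.

t = -2.087; fail to reject H0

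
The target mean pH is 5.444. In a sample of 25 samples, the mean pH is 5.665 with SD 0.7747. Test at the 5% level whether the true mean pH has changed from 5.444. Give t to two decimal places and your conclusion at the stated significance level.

t = 1.43; fail to reject H0

H0: μ = 5.444; H1: μ ≠ 5.444 (one-sample t-test, two-sided).
t = (x̄ − μ₀)/(s/√n) = (5.665 − 5.444)/(0.7747/√25) = 1.43
df = n − 1 = 24
Two-sided p-value ≈ 0.1666
Since p ≈ 0.1666 > α = 0.05, fail to reject H0; the data do not provide sufficient evidence against H0.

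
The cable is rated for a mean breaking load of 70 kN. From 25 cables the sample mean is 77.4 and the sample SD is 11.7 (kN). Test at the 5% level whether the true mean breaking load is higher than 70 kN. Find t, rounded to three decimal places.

3.162

H0: μ = 70; H1: μ > 70 (one-sample t-test, right-tailed).
t = (x̄ − μ₀)/(s/√n) = (77.4 − 70)/(11.7/√25) = 3.162
df = n − 1 = 24
p-value = P(T ≥ 3.162) ≈ 0.002
Since p ≈ 0.002 < α = 0.05, reject H0; the data support H1.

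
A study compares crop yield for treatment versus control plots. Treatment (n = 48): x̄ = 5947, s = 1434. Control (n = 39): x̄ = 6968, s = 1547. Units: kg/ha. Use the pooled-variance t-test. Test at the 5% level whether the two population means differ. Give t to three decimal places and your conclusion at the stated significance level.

Let group 1 = treatment, group 2 = control. H0: μ_1 = μ_2; H1: μ_1 ≠ μ_2 (two-sample pooled-variance t-test, two-sided).
s_p² = [(48−1)·1434² + (39−1)·1547²]/(48+39−2) = 2206950
t = (5947 − 6968)/√[2206950·(1/48 + 1/39)] = -3.188
df = n₁ + n₂ − 2 = 85
Two-sided p-value ≈ 0.002
Since p ≈ 0.002 < α = 0.05, reject H0; the data support H1.

t = -3.188; reject H0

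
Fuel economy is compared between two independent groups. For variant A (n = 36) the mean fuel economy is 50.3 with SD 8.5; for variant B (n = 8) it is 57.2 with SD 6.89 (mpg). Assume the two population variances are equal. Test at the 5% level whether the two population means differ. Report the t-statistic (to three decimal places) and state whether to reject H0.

Let group 1 = variant A, group 2 = variant B. H0: μ_1 = μ_2; H1: μ_1 ≠ μ_2 (two-sample pooled-variance t-test, two-sided).
s_p² = [(36−1)·8.5² + (8−1)·6.89²]/(36+8−2) = 68.1204
t = (50.3 − 57.2)/√[68.1204·(1/36 + 1/8)] = -2.139
df = n₁ + n₂ − 2 = 42
Two-sided p-value ≈ 0.038
Since p ≈ 0.038 < α = 0.05, reject H0; the data support H1.

t = -2.139; reject H0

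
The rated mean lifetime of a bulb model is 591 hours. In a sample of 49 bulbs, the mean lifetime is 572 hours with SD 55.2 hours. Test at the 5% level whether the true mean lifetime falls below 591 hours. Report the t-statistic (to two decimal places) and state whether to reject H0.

H0: μ = 591; H1: μ < 591 (one-sample t-test, left-tailed).
t = (x̄ − μ₀)/(s/√n) = (572 − 591)/(55.2/√49) = -2.41
df = n − 1 = 48
p-value = P(T ≤ -2.41) ≈ 0.0099
Since p ≈ 0.0099 < α = 0.05, reject H0; the evidence is statistically significant.

t = -2.41; reject H0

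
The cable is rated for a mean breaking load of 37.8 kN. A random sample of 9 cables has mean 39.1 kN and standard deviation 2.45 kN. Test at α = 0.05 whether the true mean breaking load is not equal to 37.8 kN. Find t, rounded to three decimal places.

H0: μ = 37.8; H1: μ ≠ 37.8 (one-sample t-test, two-sided).
t = (x̄ − μ₀)/(s/√n) = (39.1 − 37.8)/(2.45/√9) = 1.592
df = n − 1 = 8
Two-sided p-value ≈ 0.150
Since p ≈ 0.150 > α = 0.05, fail to reject H0; the data do not provide sufficient evidence against H0.

1.592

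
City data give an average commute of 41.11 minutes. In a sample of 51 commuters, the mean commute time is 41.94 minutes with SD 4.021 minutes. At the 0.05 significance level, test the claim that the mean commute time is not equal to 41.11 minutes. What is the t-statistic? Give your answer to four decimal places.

1.4741

H0: μ = 41.11; H1: μ ≠ 41.11 (one-sample t-test, two-sided).
t = (x̄ − μ₀)/(s/√n) = (41.94 − 41.11)/(4.021/√51) = 1.4741
df = n − 1 = 50
Two-sided p-value ≈ 0.1467
Since p ≈ 0.1467 > α = 0.05, fail to reject H0; the data do not provide sufficient evidence against H0.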